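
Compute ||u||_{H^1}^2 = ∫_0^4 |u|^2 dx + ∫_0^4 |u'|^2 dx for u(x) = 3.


||u||_{H^1}^2 = 36

The H^1 norm (squared) on an interval (0, L) is
  ||u||_{H^1}^2 = ∫_0^L u(x)^2 dx + ∫_0^L u'(x)^2 dx.
Compute u'(x) = 0.
Then u(x)^2 = 9 and u'(x)^2 = 0.
Integrate each monomial from 0 to 4 using ∫_0^4 c·x^n dx = c·4^(n+1)/(n+1):
  ∫_0^4 u(x)^2 dx = ∫_0^4 (9) dx. Term by term:
    ∫_0^4 9 dx = 36.
  ∫_0^4 u'(x)^2 dx = ∫_0^4 (0) dx. Term by term:
    ∫_0^4 0 dx = 0.
Adding: ||u||_{H^1}^2 = 36 + 0 = 36.


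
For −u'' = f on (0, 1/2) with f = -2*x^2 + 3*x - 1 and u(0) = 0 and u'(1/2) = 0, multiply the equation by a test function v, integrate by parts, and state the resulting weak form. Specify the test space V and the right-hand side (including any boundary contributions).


V = {v ∈ H^1(0, 1/2) : v(0) = 0} (test functions vanish at x = 0 where u is specified); weak form: ∫_0^1/2 u'v' dx = ∫_0^1/2 (-2*x^2 + 3*x - 1) v dx for all v ∈ V.

Multiply both sides by a test function v and integrate from 0 to 1/2:
  ∫_0^1/2 −u''(x) v(x) dx = ∫_0^1/2 f(x) v(x) dx.
Integrate the LHS by parts once:
  ∫_0^1/2 −u'' v dx = −[u'(x) v(x)]_0^1/2 + ∫_0^1/2 u'(x) v'(x) dx.
Thus ∫_0^1/2 u'(x) v'(x) dx = ∫_0^1/2 f(x) v(x) dx + [u'(x) v(x)]_0^1/2.
Choose V so that boundary terms are either known or forced to vanish.
Mixed BC: u(0) = 0 (Dirichlet) and u'(1/2) = 0 (Neumann). Define V = {v ∈ H^1(0, 1/2) : v(0) = 0}. Then [u' v]_0^1/2 = u'(1/2)·v(1/2) − u'(0)·0 = 0.
Weak formulation: find u (satisfying any essential BC) such that ∫_0^1/2 u'(x) v'(x) dx = ∫_0^1/2 f v dx for all v ∈ V (Dirichlet at 0 absorbed into V; the Neumann datum at x = 1/2 is zero, so no boundary term remains).
Substituting f(x) = -2*x^2 + 3*x - 1, the right-hand side is ∫_0^1/2 (-2*x^2 + 3*x - 1) v dx.


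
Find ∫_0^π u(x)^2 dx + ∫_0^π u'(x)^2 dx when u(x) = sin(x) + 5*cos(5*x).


||u||_{H^1(0,π)}^2 = 326*π

u'(x) = -25*sin(5*x) + cos(x).
Expand u² and (u')² and integrate term by term on (0, π), using: for integers n ≥ 1, ∫_0^π sin²(nx) dx = ∫_0^π cos²(nx) dx = π/2; for n ≠ n', ∫_0^π sin(nx)sin(n'x) dx = ∫_0^π cos(nx)cos(n'x) dx = 0; and by product-to-sum, ∫_0^π sin(nx)cos(n'x) dx = ½∫_0^π [sin((n+n')x) + sin((n−n')x)] dx, which is 0 when n+n' is even and 2n/(n²−n'²) when n+n' is odd (it need not vanish on (0, π)).
  u² squared terms: (5)²·∫cos(5x)² dx = 25·π/2 = 25*π/2;  (1)²·∫sin(x)² dx = 1·π/2 = π/2.
  u² cross terms: 2·(5)·(1)·∫cos(5x)·sin(x) dx = 10·(0) = 0.
  So ∫_0^π u² dx = 25*π/2 + π/2 + 0 = 13*π.
  (u')² squared terms: (-25)²·∫sin(5x)² dx = 625·π/2 = 625*π/2;  (1)²·∫cos(x)² dx = 1·π/2 = π/2.
  (u')² cross terms: 2·(-25)·(1)·∫sin(5x)·cos(x) dx = -50·(0) = 0.
  So ∫_0^π (u')² dx = 625*π/2 + π/2 + 0 = 313*π.
||u||_{H^1}^2 = (13*π) + (313*π) = 326*π.


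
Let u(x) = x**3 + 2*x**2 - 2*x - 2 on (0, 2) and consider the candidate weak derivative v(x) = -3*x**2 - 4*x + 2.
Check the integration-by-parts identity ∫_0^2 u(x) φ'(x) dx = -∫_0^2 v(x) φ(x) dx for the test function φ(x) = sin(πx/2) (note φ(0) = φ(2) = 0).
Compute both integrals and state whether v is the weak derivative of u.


LHS = -32/π + 96/π^3, RHS = -96/π^3 + 32/π. No, v is not the weak derivative of u.

u(x) = x**3 + 2*x**2 - 2*x - 2, classical derivative u'(x) = 3*x**2 + 4*x - 2.
φ(x) = sin(πx/2), so φ'(x) = π*cos(π*x/2)/2.
Note φ(0) = φ(2) = 0, so the boundary term u·φ vanishes.
LHS = ∫_0^2 u(x) φ'(x) dx = ∫_0^2 (π*x^3*cos(π*x/2)/2 + π*x^2*cos(π*x/2) - π*x*cos(π*x/2) - π*cos(π*x/2)) dx. Term by term:
  ∫_0^2 -π*cos(π*x/2) dx = 0;  ∫_0^2 π*x^2*cos(π*x/2) dx = -16/π;  ∫_0^2 π*x^3*cos(π*x/2)/2 dx = -24/π + 96/π^3;
  ∫_0^2 -π*x*cos(π*x/2) dx = 8/π.
Sum: 0 − 16/π + -24/π + 96/π^3 + 8/π = -32/π + 96/π^3.
So LHS = -32/π + 96/π^3.
∫_0^2 v(x) φ(x) dx = ∫_0^2 (-3*x^2*sin(π*x/2) - 4*x*sin(π*x/2) + 2*sin(π*x/2)) dx. Term by term:
  ∫_0^2 2*sin(π*x/2) dx = 8/π;  ∫_0^2 -4*x*sin(π*x/2) dx = -16/π;  ∫_0^2 -3*x^2*sin(π*x/2) dx = -24/π + 96/π^3.
Sum: 8/π − 16/π + -24/π + 96/π^3 = -32/π + 96/π^3.
So RHS = -∫_0^2 v(x) φ(x) dx = -96/π^3 + 32/π.
LHS − RHS = -64/π + 192/π^3 ≠ 0, so the identity fails.
(For a valid weak derivative the identity must hold for EVERY test function, in particular this one. The failure shows v is NOT the weak derivative of u.)
Correct weak derivative would be u'(x) = 3*x**2 + 4*x - 2.


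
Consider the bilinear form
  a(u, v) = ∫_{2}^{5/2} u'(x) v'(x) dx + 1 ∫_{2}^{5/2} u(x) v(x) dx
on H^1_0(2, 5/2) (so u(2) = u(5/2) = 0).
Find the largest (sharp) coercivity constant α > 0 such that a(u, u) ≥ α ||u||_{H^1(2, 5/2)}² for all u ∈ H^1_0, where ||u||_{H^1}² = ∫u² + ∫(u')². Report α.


α = 1

Coercivity of a(·,·) on H^1_0(2, 5/2) means a(u, u) ≥ α ||u||_{H^1}² for every u ∈ H^1_0.
The interval has length L = 1/2, and Poincaré/coercivity depend only on L. Here a(u, u) = ∫(u')² + (1)·∫u².
Here c = 1 ≥ 1, so a(u,u) = ∫(u')² + c∫u² ≥ ∫(u')² + ∫u² = ||u||_{H^1}², i.e. α = 1 works. No larger α is possible: a(u,u) ≥ α||u||_{H^1}² means (1−α)∫(u')² ≥ (α−c)∫u², and for the modes u_n = sin(nπ(x−x₀)/L) (x₀ the left endpoint) one has ∫u_n²/∫(u_n')² = (L/(nπ))² → 0, so a(u_n,u_n)/||u_n||_{H^1}² → 1. Hence the optimal constant is α = 1.
Therefore α = 1.


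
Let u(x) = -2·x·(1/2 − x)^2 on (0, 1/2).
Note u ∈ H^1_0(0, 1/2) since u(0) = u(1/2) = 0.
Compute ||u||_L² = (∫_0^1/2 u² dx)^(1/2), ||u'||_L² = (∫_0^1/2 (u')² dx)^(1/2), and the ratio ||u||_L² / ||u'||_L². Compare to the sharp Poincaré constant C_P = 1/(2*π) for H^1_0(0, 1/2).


||u||_L² / ||u'||_L² = sqrt(14)/28 < C_P = 1/(2*π).

u(x) = -2·x·(1/2 − x)^2, so u'(x) = (1 - 6*x)*(x - 1/2).
u(x) = -2·x·(1/2 − x)^2 vanishes at x = 0 and x = 1/2, so u ∈ H^1_0(0, 1/2). Differentiate via the product rule and integrate the resulting polynomials term by term.
  ∫_0^1/2 u² dx = ∫_0^1/2 (4*x^6 - 8*x^5 + 6*x^4 - 2*x^3 + x^2/4) dx. Term by term:
    ∫_0^1/2 4*x^6 dx = 1/224;  ∫_0^1/2 -8*x^5 dx = -1/48;  ∫_0^1/2 6*x^4 dx = 3/80;
    ∫_0^1/2 -2*x^3 dx = -1/32;  ∫_0^1/2 x^2/4 dx = 1/96.
  Sum: 1/224 − 1/48 + 3/80 − 1/32 + 1/96 = 1/3360.
  ∫_0^1/2 (u')² dx = ∫_0^1/2 (36*x^4 - 48*x^3 + 22*x^2 - 4*x + 1/4) dx. Term by term:
    ∫_0^1/2 36*x^4 dx = 9/40;  ∫_0^1/2 -48*x^3 dx = -3/4;  ∫_0^1/2 22*x^2 dx = 11/12;
    ∫_0^1/2 -4*x dx = -1/2;  ∫_0^1/2 1/4 dx = 1/8.
  Sum: 9/40 − 3/4 + 11/12 − 1/2 + 1/8 = 1/60.
∫_0^1/2 u² dx = 1/3360, so ||u||_L² = sqrt(210)/840.
∫_0^1/2 (u')² dx = 1/60, so ||u'||_L² = sqrt(15)/30.
Ratio ||u||_L² / ||u'||_L² = sqrt(14)/28.
Sharp Poincaré constant on H^1_0(0, 1/2) is C_P = L/π = 1/(2*π), achieved by sin(2*π·x).
A polynomial bump cannot attain the sharp Poincaré constant (only the first sine eigenfunction does), so the ratio is strictly less than C_P, consistent with ||u||_L² ≤ C_P ||u'||_L².


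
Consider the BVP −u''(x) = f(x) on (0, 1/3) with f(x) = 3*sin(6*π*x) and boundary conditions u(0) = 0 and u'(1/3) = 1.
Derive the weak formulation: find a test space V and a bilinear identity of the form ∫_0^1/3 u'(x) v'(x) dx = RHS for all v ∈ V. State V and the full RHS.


V = {v ∈ H^1(0, 1/3) : v(0) = 0} (test functions vanish at x = 0 where u is specified); weak form: ∫_0^1/3 u'v' dx = ∫_0^1/3 (3*sin(6*π*x)) v dx + v(1/3) for all v ∈ V.

Multiply both sides by a test function v and integrate from 0 to 1/3:
  ∫_0^1/3 −u''(x) v(x) dx = ∫_0^1/3 f(x) v(x) dx.
Integrate the LHS by parts once:
  ∫_0^1/3 −u'' v dx = −[u'(x) v(x)]_0^1/3 + ∫_0^1/3 u'(x) v'(x) dx.
Thus ∫_0^1/3 u'(x) v'(x) dx = ∫_0^1/3 f(x) v(x) dx + [u'(x) v(x)]_0^1/3.
Choose V so that boundary terms are either known or forced to vanish.
Mixed BC: u(0) = 0 (Dirichlet) and u'(1/3) = 1 (Neumann). Define V = {v ∈ H^1(0, 1/3) : v(0) = 0}. Then [u' v]_0^1/3 = u'(1/3)·v(1/3) − u'(0)·0 = v(1/3).
Weak formulation: find u (satisfying any essential BC) such that ∫_0^1/3 u'(x) v'(x) dx = ∫_0^1/3 f v dx + v(1/3) for all v ∈ V (Dirichlet at 0 absorbed into V; Neumann datum at x = 1/3 contributes the boundary term).
Substituting f(x) = 3*sin(6*π*x), the right-hand side is ∫_0^1/3 (3*sin(6*π*x)) v dx + v(1/3).


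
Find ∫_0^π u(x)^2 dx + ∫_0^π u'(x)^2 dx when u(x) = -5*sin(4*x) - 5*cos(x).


||u||_{H^1(0,π)}^2 = 160/3 + 475*π/2

u'(x) = 5*sin(x) - 20*cos(4*x).
Expand u² and (u')² and integrate term by term on (0, π), using: for integers n ≥ 1, ∫_0^π sin²(nx) dx = ∫_0^π cos²(nx) dx = π/2; for n ≠ n', ∫_0^π sin(nx)sin(n'x) dx = ∫_0^π cos(nx)cos(n'x) dx = 0; and by product-to-sum, ∫_0^π sin(nx)cos(n'x) dx = ½∫_0^π [sin((n+n')x) + sin((n−n')x)] dx, which is 0 when n+n' is even and 2n/(n²−n'²) when n+n' is odd (it need not vanish on (0, π)).
  u² squared terms: (-5)²·∫cos(x)² dx = 25·π/2 = 25*π/2;  (-5)²·∫sin(4x)² dx = 25·π/2 = 25*π/2.
  u² cross terms: 2·(-5)·(-5)·∫cos(x)·sin(4x) dx = 50·(8/15) = 80/3.
  So ∫_0^π u² dx = 25*π/2 + 25*π/2 + 80/3 = 80/3 + 25*π.
  (u')² squared terms: (-20)²·∫cos(4x)² dx = 400·π/2 = 200*π;  (5)²·∫sin(x)² dx = 25·π/2 = 25*π/2.
  (u')² cross terms: 2·(-20)·(5)·∫cos(4x)·sin(x) dx = -200·(-2/15) = 80/3.
  So ∫_0^π (u')² dx = 200*π + 25*π/2 + 80/3 = 80/3 + 425*π/2.
||u||_{H^1}^2 = (80/3 + 25*π) + (80/3 + 425*π/2) = 160/3 + 475*π/2.


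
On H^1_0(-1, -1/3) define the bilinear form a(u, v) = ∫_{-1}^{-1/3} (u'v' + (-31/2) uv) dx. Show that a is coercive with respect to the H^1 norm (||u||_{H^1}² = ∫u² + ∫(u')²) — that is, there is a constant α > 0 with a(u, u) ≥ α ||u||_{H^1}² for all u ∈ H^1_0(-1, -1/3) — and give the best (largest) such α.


α = (-62 + 9*π^2)/(4 + 9*π^2)

Coercivity of a(·,·) on H^1_0(-1, -1/3) means a(u, u) ≥ α ||u||_{H^1}² for every u ∈ H^1_0.
The interval has length L = 2/3, and Poincaré/coercivity depend only on L. Here a(u, u) = ∫(u')² + (-31/2)·∫u².
Here c = -31/2 < 0 with |c| < (π/L)² = 9*π^2/4, so coercivity still holds. The condition a(u,u) ≥ α||u||_{H^1}² reads (1−α)∫(u')² ≥ (α−c)∫u². Any admissible α is ≤ 1 (rapidly oscillating u have ∫u²/∫(u')² → 0), and α = 1 would force 0 ≥ (1−c)∫u², impossible since c < 1; so 1−α > 0. By the sharp Poincaré inequality on H^1_0 of an interval of length L, ∫(u')² ≥ (π/L)²∫u² with equality for the first sine mode sin(π(x−x₀)/L) (x₀ the left endpoint), so the inequality holds for all u iff (1−α)(π/L)² ≥ α − c, i.e. α ≤ ((π/L)² + c)/((π/L)² + 1) = (1 + c(L/π)²)/(1 + (L/π)²). (Direct route, valid since c ≤ 0: Poincaré gives c∫u² ≥ c(L/π)²∫(u')², so a(u,u) ≥ (1 + c(L/π)²)∫(u')², while ||u||_{H^1}² ≤ (1 + (L/π)²)∫(u')²; dividing yields the same α.) With (π/L)² = 9*π^2/4 and c = -31/2, the largest admissible constant is α = ((π/L)² + c)/((π/L)² + 1).
Simplifying, α = (-62 + 9*π^2)/(4 + 9*π^2).


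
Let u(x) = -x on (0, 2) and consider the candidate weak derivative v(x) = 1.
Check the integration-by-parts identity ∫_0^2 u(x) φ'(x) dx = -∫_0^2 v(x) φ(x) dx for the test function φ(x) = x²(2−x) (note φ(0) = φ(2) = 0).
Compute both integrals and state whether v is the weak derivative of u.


LHS = 4/3, RHS = -4/3. No, v is not the weak derivative of u.

u(x) = -x, classical derivative u'(x) = -1.
φ(x) = x²(2−x), so φ'(x) = x*(4 - 3*x).
Note φ(0) = φ(2) = 0, so the boundary term u·φ vanishes.
LHS = ∫_0^2 u(x) φ'(x) dx = ∫_0^2 (3*x^3 - 4*x^2) dx. Term by term:
  ∫_0^2 3*x^3 dx = 12;  ∫_0^2 -4*x^2 dx = -32/3.
Sum: 12 − 32/3 = 4/3.
So LHS = 4/3.
∫_0^2 v(x) φ(x) dx = ∫_0^2 (-x^3 + 2*x^2) dx. Term by term:
  ∫_0^2 -x^3 dx = -4;  ∫_0^2 2*x^2 dx = 16/3.
Sum: -4 + 16/3 = 4/3.
So RHS = -∫_0^2 v(x) φ(x) dx = -4/3.
LHS − RHS = 8/3 ≠ 0, so the identity fails.
(For a valid weak derivative the identity must hold for EVERY test function, in particular this one. The failure shows v is NOT the weak derivative of u.)
Correct weak derivative would be u'(x) = -1.


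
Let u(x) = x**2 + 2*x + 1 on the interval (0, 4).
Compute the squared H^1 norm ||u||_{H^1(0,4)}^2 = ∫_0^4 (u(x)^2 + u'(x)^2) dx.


||u||_{H^1}^2 = 11852/15

The H^1 norm (squared) on an interval (0, L) is
  ||u||_{H^1}^2 = ∫_0^L u(x)^2 dx + ∫_0^L u'(x)^2 dx.
Compute u'(x) = 2*x + 2.
Then u(x)^2 = x**4 + 4*x**3 + 6*x**2 + 4*x + 1 and u'(x)^2 = 4*x**2 + 8*x + 4.
Integrate each monomial from 0 to 4 using ∫_0^4 c·x^n dx = c·4^(n+1)/(n+1):
  ∫_0^4 u(x)^2 dx = ∫_0^4 (x^4 + 4*x^3 + 6*x^2 + 4*x + 1) dx. Term by term:
    ∫_0^4 x^4 dx = 1024/5;  ∫_0^4 4*x^3 dx = 256;  ∫_0^4 6*x^2 dx = 128;
    ∫_0^4 4*x dx = 32;  ∫_0^4 1 dx = 4.
  Sum: 1024/5 + 256 + 128 + 32 + 4 = 3124/5.
  ∫_0^4 u'(x)^2 dx = ∫_0^4 (4*x^2 + 8*x + 4) dx. Term by term:
    ∫_0^4 4*x^2 dx = 256/3;  ∫_0^4 8*x dx = 64;  ∫_0^4 4 dx = 16.
  Sum: 256/3 + 64 + 16 = 496/3.
Adding: ||u||_{H^1}^2 = 3124/5 + 496/3 = 11852/15.


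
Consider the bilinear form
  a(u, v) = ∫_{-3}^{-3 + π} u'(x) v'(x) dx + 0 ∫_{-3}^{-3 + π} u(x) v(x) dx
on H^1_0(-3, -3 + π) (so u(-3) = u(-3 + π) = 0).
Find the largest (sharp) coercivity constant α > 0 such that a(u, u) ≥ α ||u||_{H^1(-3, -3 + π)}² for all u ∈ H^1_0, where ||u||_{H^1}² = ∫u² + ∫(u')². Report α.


α = 1/2

Coercivity of a(·,·) on H^1_0(-3, -3 + π) means a(u, u) ≥ α ||u||_{H^1}² for every u ∈ H^1_0.
The interval has length L = π, and Poincaré/coercivity depend only on L. Here a(u, u) = ∫(u')² + (0)·∫u².
Here c = 0, so a(u,u) = ∫(u')² alone. The condition a(u,u) ≥ α||u||_{H^1}² reads (1−α)∫(u')² ≥ (α−c)∫u². Any admissible α is ≤ 1 (rapidly oscillating u have ∫u²/∫(u')² → 0), and α = 1 would force 0 ≥ (1−c)∫u², impossible since c < 1; so 1−α > 0. By the sharp Poincaré inequality on H^1_0 of an interval of length L, ∫(u')² ≥ (π/L)²∫u² with equality for the first sine mode sin(π(x−x₀)/L) (x₀ the left endpoint), so the inequality holds for all u iff (1−α)(π/L)² ≥ α − c, i.e. α ≤ ((π/L)² + c)/((π/L)² + 1) = (1 + c(L/π)²)/(1 + (L/π)²). (Direct route, valid since c ≤ 0: Poincaré gives c∫u² ≥ c(L/π)²∫(u')², so a(u,u) ≥ (1 + c(L/π)²)∫(u')², while ||u||_{H^1}² ≤ (1 + (L/π)²)∫(u')²; dividing yields the same α.) With (π/L)² = 1 and c = 0, the largest admissible constant is α = ((π/L)² + c)/((π/L)² + 1).
Simplifying, α = 1/2.


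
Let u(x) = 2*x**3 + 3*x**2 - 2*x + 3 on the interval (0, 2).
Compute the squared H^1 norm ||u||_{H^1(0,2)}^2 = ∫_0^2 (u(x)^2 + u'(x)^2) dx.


||u||_{H^1}^2 = 80914/105

The H^1 norm (squared) on an interval (0, L) is
  ||u||_{H^1}^2 = ∫_0^L u(x)^2 dx + ∫_0^L u'(x)^2 dx.
Compute u'(x) = 6*x**2 + 6*x - 2.
Then u(x)^2 = 4*x**6 + 12*x**5 + x**4 + 22*x**2 - 12*x + 9 and u'(x)^2 = 36*x**4 + 72*x**3 + 12*x**2 - 24*x + 4.
Integrate each monomial from 0 to 2 using ∫_0^2 c·x^n dx = c·2^(n+1)/(n+1):
  ∫_0^2 u(x)^2 dx = ∫_0^2 (4*x^6 + 12*x^5 + x^4 + 22*x^2 - 12*x + 9) dx. Term by term:
    ∫_0^2 4*x^6 dx = 512/7;  ∫_0^2 12*x^5 dx = 128;  ∫_0^2 x^4 dx = 32/5;
    ∫_0^2 22*x^2 dx = 176/3;  ∫_0^2 -12*x dx = -24;  ∫_0^2 9 dx = 18.
  Sum: 512/7 + 128 + 32/5 + 176/3 − 24 + 18 = 27322/105.
  ∫_0^2 u'(x)^2 dx = ∫_0^2 (36*x^4 + 72*x^3 + 12*x^2 - 24*x + 4) dx. Term by term:
    ∫_0^2 36*x^4 dx = 1152/5;  ∫_0^2 72*x^3 dx = 288;  ∫_0^2 12*x^2 dx = 32;
    ∫_0^2 -24*x dx = -48;  ∫_0^2 4 dx = 8.
  Sum: 1152/5 + 288 + 32 − 48 + 8 = 2552/5.
Adding: ||u||_{H^1}^2 = 27322/105 + 2552/5 = 80914/105.


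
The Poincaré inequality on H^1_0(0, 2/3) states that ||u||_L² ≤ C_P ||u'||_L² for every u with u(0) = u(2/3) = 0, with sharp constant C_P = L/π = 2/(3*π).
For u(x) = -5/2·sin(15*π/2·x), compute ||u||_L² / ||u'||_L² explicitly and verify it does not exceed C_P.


||u||_L² / ||u'||_L² = 2/(15*π) < C_P = 2/(3*π).

u(x) = -5/2·sin(15*π/2·x), so u'(x) = -75*π*cos(15*π*x/2)/4.
Writing u(x) = A·sin(kπx/L) with A = -5/2 and k = 5, use ∫_0^L sin²(kπx/L) dx = L/2 and ∫_0^L cos²(kπx/L) dx = L/2.
u² = 25/4·sin²(15*π/2·x) and (u')² = 5625*π^2/16·cos²(15*π/2·x), and each of sin², cos² integrates to L/2 = 1/3 over (0, 2/3).
∫_0^2/3 u² dx = 25/12, so ||u||_L² = 5*sqrt(3)/6.
∫_0^2/3 (u')² dx = 1875*π^2/16, so ||u'||_L² = 25*sqrt(3)*π/4.
Ratio ||u||_L² / ||u'||_L² = 2/(15*π).
Sharp Poincaré constant on H^1_0(0, 2/3) is C_P = L/π = 2/(3*π), achieved by sin(3*π/2·x).
This is the k = 5 harmonic; the ratio L/(kπ) is strictly less than C_P = L/π, consistent with the sharp inequality ||u||_L² ≤ C_P ||u'||_L².


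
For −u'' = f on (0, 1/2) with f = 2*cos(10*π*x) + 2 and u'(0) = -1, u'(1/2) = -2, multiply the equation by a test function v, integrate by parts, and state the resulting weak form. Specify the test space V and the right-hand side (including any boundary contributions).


V = H^1(0, 1/2) (v unrestricted at boundary; u is determined up to an additive constant); weak form: ∫_0^1/2 u'v' dx = ∫_0^1/2 (2*cos(10*π*x) + 2) v dx − 2·v(1/2) + v(0) for all v ∈ V.

Multiply both sides by a test function v and integrate from 0 to 1/2:
  ∫_0^1/2 −u''(x) v(x) dx = ∫_0^1/2 f(x) v(x) dx.
Integrate the LHS by parts once:
  ∫_0^1/2 −u'' v dx = −[u'(x) v(x)]_0^1/2 + ∫_0^1/2 u'(x) v'(x) dx.
Thus ∫_0^1/2 u'(x) v'(x) dx = ∫_0^1/2 f(x) v(x) dx + [u'(x) v(x)]_0^1/2.
Choose V so that boundary terms are either known or forced to vanish.
u has inhomogeneous Neumann u'(0) = -1, u'(1/2) = -2. [u' v]_0^1/2 = (-2)·v(1/2) − (-1)·v(0) = − 2·v(1/2) + v(0). Take V = H^1(0, 1/2); boundary term becomes part of RHS.
Weak formulation: find u (satisfying any essential BC) such that ∫_0^1/2 u'(x) v'(x) dx = ∫_0^1/2 f v dx − 2·v(1/2) + v(0) for all v ∈ V (Neumann data are natural BCs: they enter the RHS as boundary terms).
Substituting f(x) = 2*cos(10*π*x) + 2, the right-hand side is ∫_0^1/2 (2*cos(10*π*x) + 2) v dx − 2·v(1/2) + v(0).
Compatibility check (pure Neumann): taking v ≡ 1 ∈ V gives 0 = ∫_0^1/2 f dx + (-2) − (-1), i.e. ∫_0^1/2 f dx must equal u'(0) − u'(1/2) = 1. Indeed ∫_0^1/2 (2*cos(10*π*x) + 2) dx = 1, so the data are compatible. The solution is then unique only up to an additive constant (fix it e.g. by requiring ∫_0^1/2 u dx = 0).


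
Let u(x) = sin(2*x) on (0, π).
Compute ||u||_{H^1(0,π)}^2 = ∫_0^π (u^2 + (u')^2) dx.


||u||_{H^1(0,π)}^2 = 5*π/2

u'(x) = 2*cos(2*x).
Expand u² and (u')² and integrate term by term on (0, π), using: for integers n ≥ 1, ∫_0^π sin²(nx) dx = ∫_0^π cos²(nx) dx = π/2; for n ≠ n', ∫_0^π sin(nx)sin(n'x) dx = ∫_0^π cos(nx)cos(n'x) dx = 0; and by product-to-sum, ∫_0^π sin(nx)cos(n'x) dx = ½∫_0^π [sin((n+n')x) + sin((n−n')x)] dx, which is 0 when n+n' is even and 2n/(n²−n'²) when n+n' is odd (it need not vanish on (0, π)).
  u² squared terms: (1)²·∫sin(2x)² dx = 1·π/2 = π/2.
  So ∫_0^π u² dx = π/2.
  (u')² squared terms: (2)²·∫cos(2x)² dx = 4·π/2 = 2*π.
  So ∫_0^π (u')² dx = 2*π.
||u||_{H^1}^2 = (π/2) + (2*π) = 5*π/2.


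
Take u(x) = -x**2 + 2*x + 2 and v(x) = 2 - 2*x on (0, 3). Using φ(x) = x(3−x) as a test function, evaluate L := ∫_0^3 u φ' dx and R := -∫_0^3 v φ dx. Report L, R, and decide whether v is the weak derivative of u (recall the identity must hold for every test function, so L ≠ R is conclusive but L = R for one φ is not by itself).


LHS = 9/2, RHS = 9/2. Yes, v = u' weakly.

u(x) = -x**2 + 2*x + 2, classical derivative u'(x) = 2 - 2*x.
φ(x) = x(3−x), so φ'(x) = 3 - 2*x.
Note φ(0) = φ(3) = 0, so the boundary term u·φ vanishes.
LHS = ∫_0^3 u(x) φ'(x) dx = ∫_0^3 (2*x^3 - 7*x^2 + 2*x + 6) dx. Term by term:
  ∫_0^3 2*x^3 dx = 81/2;  ∫_0^3 -7*x^2 dx = -63;  ∫_0^3 2*x dx = 9;
  ∫_0^3 6 dx = 18.
Sum: 81/2 − 63 + 9 + 18 = 9/2.
So LHS = 9/2.
∫_0^3 v(x) φ(x) dx = ∫_0^3 (2*x^3 - 8*x^2 + 6*x) dx. Term by term:
  ∫_0^3 2*x^3 dx = 81/2;  ∫_0^3 -8*x^2 dx = -72;  ∫_0^3 6*x dx = 27.
Sum: 81/2 − 72 + 27 = -9/2.
So RHS = -∫_0^3 v(x) φ(x) dx = 9/2.
LHS = RHS, so the identity holds for this test φ.
Moreover u is smooth here and v(x) = u'(x) = 2 - 2*x pointwise, so the identity holds for every test function. Hence v is the weak derivative of u.


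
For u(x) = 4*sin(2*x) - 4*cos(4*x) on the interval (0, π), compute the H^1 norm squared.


||u||_{H^1(0,π)}^2 = 176*π

u'(x) = 16*sin(4*x) + 8*cos(2*x).
Expand u² and (u')² and integrate term by term on (0, π), using: for integers n ≥ 1, ∫_0^π sin²(nx) dx = ∫_0^π cos²(nx) dx = π/2; for n ≠ n', ∫_0^π sin(nx)sin(n'x) dx = ∫_0^π cos(nx)cos(n'x) dx = 0; and by product-to-sum, ∫_0^π sin(nx)cos(n'x) dx = ½∫_0^π [sin((n+n')x) + sin((n−n')x)] dx, which is 0 when n+n' is even and 2n/(n²−n'²) when n+n' is odd (it need not vanish on (0, π)).
  u² squared terms: (-4)²·∫cos(4x)² dx = 16·π/2 = 8*π;  (4)²·∫sin(2x)² dx = 16·π/2 = 8*π.
  u² cross terms: 2·(-4)·(4)·∫cos(4x)·sin(2x) dx = -32·(0) = 0.
  So ∫_0^π u² dx = 8*π + 8*π + 0 = 16*π.
  (u')² squared terms: (8)²·∫cos(2x)² dx = 64·π/2 = 32*π;  (16)²·∫sin(4x)² dx = 256·π/2 = 128*π.
  (u')² cross terms: 2·(8)·(16)·∫cos(2x)·sin(4x) dx = 256·(0) = 0.
  So ∫_0^π (u')² dx = 32*π + 128*π + 0 = 160*π.
||u||_{H^1}^2 = (16*π) + (160*π) = 176*π.


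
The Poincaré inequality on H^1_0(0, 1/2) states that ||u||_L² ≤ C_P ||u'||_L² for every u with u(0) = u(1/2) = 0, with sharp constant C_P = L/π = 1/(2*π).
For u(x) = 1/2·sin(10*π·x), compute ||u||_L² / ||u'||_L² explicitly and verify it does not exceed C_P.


||u||_L² / ||u'||_L² = 1/(10*π) < C_P = 1/(2*π).

u(x) = 1/2·sin(10*π·x), so u'(x) = 5*π*cos(10*π*x).
Writing u(x) = A·sin(kπx/L) with A = 1/2 and k = 5, use ∫_0^L sin²(kπx/L) dx = L/2 and ∫_0^L cos²(kπx/L) dx = L/2.
u² = 1/4·sin²(10*π·x) and (u')² = 25*π^2·cos²(10*π·x), and each of sin², cos² integrates to L/2 = 1/4 over (0, 1/2).
∫_0^1/2 u² dx = 1/16, so ||u||_L² = 1/4.
∫_0^1/2 (u')² dx = 25*π^2/4, so ||u'||_L² = 5*π/2.
Ratio ||u||_L² / ||u'||_L² = 1/(10*π).
Sharp Poincaré constant on H^1_0(0, 1/2) is C_P = L/π = 1/(2*π), achieved by sin(2*π·x).
This is the k = 5 harmonic; the ratio L/(kπ) is strictly less than C_P = L/π, consistent with the sharp inequality ||u||_L² ≤ C_P ||u'||_L².


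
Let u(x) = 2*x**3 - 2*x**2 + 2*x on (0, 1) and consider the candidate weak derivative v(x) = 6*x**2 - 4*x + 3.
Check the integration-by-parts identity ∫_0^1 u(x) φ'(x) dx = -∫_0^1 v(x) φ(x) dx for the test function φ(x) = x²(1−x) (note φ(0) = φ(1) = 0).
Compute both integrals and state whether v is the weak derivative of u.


LHS = -1/6, RHS = -1/4. No, v is not the weak derivative of u.

u(x) = 2*x**3 - 2*x**2 + 2*x, classical derivative u'(x) = 6*x**2 - 4*x + 2.
φ(x) = x²(1−x), so φ'(x) = x*(2 - 3*x).
Note φ(0) = φ(1) = 0, so the boundary term u·φ vanishes.
LHS = ∫_0^1 u(x) φ'(x) dx = ∫_0^1 (-6*x^5 + 10*x^4 - 10*x^3 + 4*x^2) dx. Term by term:
  ∫_0^1 -6*x^5 dx = -1;  ∫_0^1 10*x^4 dx = 2;  ∫_0^1 -10*x^3 dx = -5/2;
  ∫_0^1 4*x^2 dx = 4/3.
Sum: -1 + 2 − 5/2 + 4/3 = -1/6.
So LHS = -1/6.
∫_0^1 v(x) φ(x) dx = ∫_0^1 (-6*x^5 + 10*x^4 - 7*x^3 + 3*x^2) dx. Term by term:
  ∫_0^1 -6*x^5 dx = -1;  ∫_0^1 10*x^4 dx = 2;  ∫_0^1 -7*x^3 dx = -7/4;
  ∫_0^1 3*x^2 dx = 1.
Sum: -1 + 2 − 7/4 + 1 = 1/4.
So RHS = -∫_0^1 v(x) φ(x) dx = -1/4.
LHS − RHS = 1/12 ≠ 0, so the identity fails.
(For a valid weak derivative the identity must hold for EVERY test function, in particular this one. The failure shows v is NOT the weak derivative of u.)
Correct weak derivative would be u'(x) = 6*x**2 - 4*x + 2.


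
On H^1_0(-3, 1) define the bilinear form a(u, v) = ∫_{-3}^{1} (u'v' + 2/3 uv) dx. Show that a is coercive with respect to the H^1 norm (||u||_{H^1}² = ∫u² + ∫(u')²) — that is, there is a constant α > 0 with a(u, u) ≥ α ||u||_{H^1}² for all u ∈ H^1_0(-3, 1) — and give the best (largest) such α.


α = (π^2 + 32/3)/(π^2 + 16)

Coercivity of a(·,·) on H^1_0(-3, 1) means a(u, u) ≥ α ||u||_{H^1}² for every u ∈ H^1_0.
The interval has length L = 4, and Poincaré/coercivity depend only on L. Here a(u, u) = ∫(u')² + (2/3)·∫u².
Here 0 < c = 2/3 < 1. The condition a(u,u) ≥ α||u||_{H^1}² reads (1−α)∫(u')² ≥ (α−c)∫u². Any admissible α is ≤ 1 (rapidly oscillating u have ∫u²/∫(u')² → 0), and α = 1 would force 0 ≥ (1−c)∫u², impossible since c < 1; so 1−α > 0. By the sharp Poincaré inequality on H^1_0 of an interval of length L, ∫(u')² ≥ (π/L)²∫u² with equality for the first sine mode sin(π(x−x₀)/L) (x₀ the left endpoint), so the inequality holds for all u iff (1−α)(π/L)² ≥ α − c, i.e. α ≤ ((π/L)² + c)/((π/L)² + 1) = (1 + c(L/π)²)/(1 + (L/π)²). With (π/L)² = π^2/16 and c = 2/3, the largest admissible constant is α = ((π/L)² + c)/((π/L)² + 1).
Simplifying, α = (π^2 + 32/3)/(π^2 + 16).


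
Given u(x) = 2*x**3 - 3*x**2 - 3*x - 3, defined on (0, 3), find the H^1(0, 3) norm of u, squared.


||u||_{H^1}^2 = 41931/70

The H^1 norm (squared) on an interval (0, L) is
  ||u||_{H^1}^2 = ∫_0^L u(x)^2 dx + ∫_0^L u'(x)^2 dx.
Compute u'(x) = 6*x**2 - 6*x - 3.
Then u(x)^2 = 4*x**6 - 12*x**5 - 3*x**4 + 6*x**3 + 27*x**2 + 18*x + 9 and u'(x)^2 = 36*x**4 - 72*x**3 + 36*x + 9.
Integrate each monomial from 0 to 3 using ∫_0^3 c·x^n dx = c·3^(n+1)/(n+1):
  ∫_0^3 u(x)^2 dx = ∫_0^3 (4*x^6 - 12*x^5 - 3*x^4 + 6*x^3 + 27*x^2 + 18*x + 9) dx. Term by term:
    ∫_0^3 4*x^6 dx = 8748/7;  ∫_0^3 -12*x^5 dx = -1458;  ∫_0^3 -3*x^4 dx = -729/5;
    ∫_0^3 6*x^3 dx = 243/2;  ∫_0^3 27*x^2 dx = 243;  ∫_0^3 18*x dx = 81;
    ∫_0^3 9 dx = 27.
  Sum: 8748/7 − 1458 − 729/5 + 243/2 + 243 + 81 + 27 = 8289/70.
  ∫_0^3 u'(x)^2 dx = ∫_0^3 (36*x^4 - 72*x^3 + 36*x + 9) dx. Term by term:
    ∫_0^3 36*x^4 dx = 8748/5;  ∫_0^3 -72*x^3 dx = -1458;  ∫_0^3 36*x dx = 162;
    ∫_0^3 9 dx = 27.
  Sum: 8748/5 − 1458 + 162 + 27 = 2403/5.
Adding: ||u||_{H^1}^2 = 8289/70 + 2403/5 = 41931/70.


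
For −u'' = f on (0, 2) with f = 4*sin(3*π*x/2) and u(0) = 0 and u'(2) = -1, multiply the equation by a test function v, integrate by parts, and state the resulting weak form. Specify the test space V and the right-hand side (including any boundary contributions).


V = {v ∈ H^1(0, 2) : v(0) = 0} (test functions vanish at x = 0 where u is specified); weak form: ∫_0^2 u'v' dx = ∫_0^2 (4*sin(3*π*x/2)) v dx − v(2) for all v ∈ V.

Multiply both sides by a test function v and integrate from 0 to 2:
  ∫_0^2 −u''(x) v(x) dx = ∫_0^2 f(x) v(x) dx.
Integrate the LHS by parts once:
  ∫_0^2 −u'' v dx = −[u'(x) v(x)]_0^2 + ∫_0^2 u'(x) v'(x) dx.
Thus ∫_0^2 u'(x) v'(x) dx = ∫_0^2 f(x) v(x) dx + [u'(x) v(x)]_0^2.
Choose V so that boundary terms are either known or forced to vanish.
Mixed BC: u(0) = 0 (Dirichlet) and u'(2) = -1 (Neumann). Define V = {v ∈ H^1(0, 2) : v(0) = 0}. Then [u' v]_0^2 = u'(2)·v(2) − u'(0)·0 = − v(2).
Weak formulation: find u (satisfying any essential BC) such that ∫_0^2 u'(x) v'(x) dx = ∫_0^2 f v dx − v(2) for all v ∈ V (Dirichlet at 0 absorbed into V; Neumann datum at x = 2 contributes the boundary term).
Substituting f(x) = 4*sin(3*π*x/2), the right-hand side is ∫_0^2 (4*sin(3*π*x/2)) v dx − v(2).


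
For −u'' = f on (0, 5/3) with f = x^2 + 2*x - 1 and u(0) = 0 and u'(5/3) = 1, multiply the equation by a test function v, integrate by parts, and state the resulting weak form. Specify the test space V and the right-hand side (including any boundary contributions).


V = {v ∈ H^1(0, 5/3) : v(0) = 0} (test functions vanish at x = 0 where u is specified); weak form: ∫_0^5/3 u'v' dx = ∫_0^5/3 (x^2 + 2*x - 1) v dx + v(5/3) for all v ∈ V.

Multiply both sides by a test function v and integrate from 0 to 5/3:
  ∫_0^5/3 −u''(x) v(x) dx = ∫_0^5/3 f(x) v(x) dx.
Integrate the LHS by parts once:
  ∫_0^5/3 −u'' v dx = −[u'(x) v(x)]_0^5/3 + ∫_0^5/3 u'(x) v'(x) dx.
Thus ∫_0^5/3 u'(x) v'(x) dx = ∫_0^5/3 f(x) v(x) dx + [u'(x) v(x)]_0^5/3.
Choose V so that boundary terms are either known or forced to vanish.
Mixed BC: u(0) = 0 (Dirichlet) and u'(5/3) = 1 (Neumann). Define V = {v ∈ H^1(0, 5/3) : v(0) = 0}. Then [u' v]_0^5/3 = u'(5/3)·v(5/3) − u'(0)·0 = v(5/3).
Weak formulation: find u (satisfying any essential BC) such that ∫_0^5/3 u'(x) v'(x) dx = ∫_0^5/3 f v dx + v(5/3) for all v ∈ V (Dirichlet at 0 absorbed into V; Neumann datum at x = 5/3 contributes the boundary term).
Substituting f(x) = x^2 + 2*x - 1, the right-hand side is ∫_0^5/3 (x^2 + 2*x - 1) v dx + v(5/3).


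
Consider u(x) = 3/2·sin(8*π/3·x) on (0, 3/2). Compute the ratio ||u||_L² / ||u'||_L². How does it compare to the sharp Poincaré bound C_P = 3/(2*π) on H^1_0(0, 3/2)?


||u||_L² / ||u'||_L² = 3/(8*π) < C_P = 3/(2*π).

u(x) = 3/2·sin(8*π/3·x), so u'(x) = 4*π*cos(8*π*x/3).
Writing u(x) = A·sin(kπx/L) with A = 3/2 and k = 4, use ∫_0^L sin²(kπx/L) dx = L/2 and ∫_0^L cos²(kπx/L) dx = L/2.
u² = 9/4·sin²(8*π/3·x) and (u')² = 16*π^2·cos²(8*π/3·x), and each of sin², cos² integrates to L/2 = 3/4 over (0, 3/2).
∫_0^3/2 u² dx = 27/16, so ||u||_L² = 3*sqrt(3)/4.
∫_0^3/2 (u')² dx = 12*π^2, so ||u'||_L² = 2*sqrt(3)*π.
Ratio ||u||_L² / ||u'||_L² = 3/(8*π).
Sharp Poincaré constant on H^1_0(0, 3/2) is C_P = L/π = 3/(2*π), achieved by sin(2*π/3·x).
This is the k = 4 harmonic; the ratio L/(kπ) is strictly less than C_P = L/π, consistent with the sharp inequality ||u||_L² ≤ C_P ||u'||_L².


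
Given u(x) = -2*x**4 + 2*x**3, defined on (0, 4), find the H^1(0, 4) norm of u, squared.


||u||_{H^1}^2 = 47869952/315

The H^1 norm (squared) on an interval (0, L) is
  ||u||_{H^1}^2 = ∫_0^L u(x)^2 dx + ∫_0^L u'(x)^2 dx.
Compute u'(x) = -8*x**3 + 6*x**2.
Then u(x)^2 = 4*x**8 - 8*x**7 + 4*x**6 and u'(x)^2 = 64*x**6 - 96*x**5 + 36*x**4.
Integrate each monomial from 0 to 4 using ∫_0^4 c·x^n dx = c·4^(n+1)/(n+1):
  ∫_0^4 u(x)^2 dx = ∫_0^4 (4*x^8 - 8*x^7 + 4*x^6) dx. Term by term:
    ∫_0^4 4*x^8 dx = 1048576/9;  ∫_0^4 -8*x^7 dx = -65536;  ∫_0^4 4*x^6 dx = 65536/7.
  Sum: 1048576/9 − 65536 + 65536/7 = 3801088/63.
  ∫_0^4 u'(x)^2 dx = ∫_0^4 (64*x^6 - 96*x^5 + 36*x^4) dx. Term by term:
    ∫_0^4 64*x^6 dx = 1048576/7;  ∫_0^4 -96*x^5 dx = -65536;  ∫_0^4 36*x^4 dx = 36864/5.
  Sum: 1048576/7 − 65536 + 36864/5 = 3207168/35.
Adding: ||u||_{H^1}^2 = 3801088/63 + 3207168/35 = 47869952/315.


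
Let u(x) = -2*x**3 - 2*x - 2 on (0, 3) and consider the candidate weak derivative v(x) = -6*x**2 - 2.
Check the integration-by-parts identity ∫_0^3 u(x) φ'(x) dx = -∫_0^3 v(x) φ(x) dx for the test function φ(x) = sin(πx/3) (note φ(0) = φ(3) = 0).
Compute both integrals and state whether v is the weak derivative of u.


LHS = -648/π^3 + 174/π, RHS = -648/π^3 + 174/π. Yes, v = u' weakly.

u(x) = -2*x**3 - 2*x - 2, classical derivative u'(x) = -6*x**2 - 2.
φ(x) = sin(πx/3), so φ'(x) = π*cos(π*x/3)/3.
Note φ(0) = φ(3) = 0, so the boundary term u·φ vanishes.
LHS = ∫_0^3 u(x) φ'(x) dx = ∫_0^3 (-2*π*x^3*cos(π*x/3)/3 - 2*π*x*cos(π*x/3)/3 - 2*π*cos(π*x/3)/3) dx. Term by term:
  ∫_0^3 -2*π*cos(π*x/3)/3 dx = 0;  ∫_0^3 -2*π*x*cos(π*x/3)/3 dx = 12/π;  ∫_0^3 -2*π*x^3*cos(π*x/3)/3 dx = -648/π^3 + 162/π.
Sum: 0 + 12/π + -648/π^3 + 162/π = -648/π^3 + 174/π.
So LHS = -648/π^3 + 174/π.
∫_0^3 v(x) φ(x) dx = ∫_0^3 (-6*x^2*sin(π*x/3) - 2*sin(π*x/3)) dx. Term by term:
  ∫_0^3 -2*sin(π*x/3) dx = -12/π;  ∫_0^3 -6*x^2*sin(π*x/3) dx = -162/π + 648/π^3.
Sum: -12/π + -162/π + 648/π^3 = -174/π + 648/π^3.
So RHS = -∫_0^3 v(x) φ(x) dx = -648/π^3 + 174/π.
LHS = RHS, so the identity holds for this test φ.
Moreover u is smooth here and v(x) = u'(x) = -6*x**2 - 2 pointwise, so the identity holds for every test function. Hence v is the weak derivative of u.


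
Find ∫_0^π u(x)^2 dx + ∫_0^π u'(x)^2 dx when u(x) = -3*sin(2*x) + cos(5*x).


||u||_{H^1(0,π)}^2 = 208/7 + 71*π/2

u'(x) = -5*sin(5*x) - 6*cos(2*x).
Expand u² and (u')² and integrate term by term on (0, π), using: for integers n ≥ 1, ∫_0^π sin²(nx) dx = ∫_0^π cos²(nx) dx = π/2; for n ≠ n', ∫_0^π sin(nx)sin(n'x) dx = ∫_0^π cos(nx)cos(n'x) dx = 0; and by product-to-sum, ∫_0^π sin(nx)cos(n'x) dx = ½∫_0^π [sin((n+n')x) + sin((n−n')x)] dx, which is 0 when n+n' is even and 2n/(n²−n'²) when n+n' is odd (it need not vanish on (0, π)).
  u² squared terms: (-3)²·∫sin(2x)² dx = 9·π/2 = 9*π/2;  (1)²·∫cos(5x)² dx = 1·π/2 = π/2.
  u² cross terms: 2·(-3)·(1)·∫sin(2x)·cos(5x) dx = -6·(-4/21) = 8/7.
  So ∫_0^π u² dx = 9*π/2 + π/2 + 8/7 = 8/7 + 5*π.
  (u')² squared terms: (-6)²·∫cos(2x)² dx = 36·π/2 = 18*π;  (-5)²·∫sin(5x)² dx = 25·π/2 = 25*π/2.
  (u')² cross terms: 2·(-6)·(-5)·∫cos(2x)·sin(5x) dx = 60·(10/21) = 200/7.
  So ∫_0^π (u')² dx = 18*π + 25*π/2 + 200/7 = 200/7 + 61*π/2.
||u||_{H^1}^2 = (8/7 + 5*π) + (200/7 + 61*π/2) = 208/7 + 71*π/2.


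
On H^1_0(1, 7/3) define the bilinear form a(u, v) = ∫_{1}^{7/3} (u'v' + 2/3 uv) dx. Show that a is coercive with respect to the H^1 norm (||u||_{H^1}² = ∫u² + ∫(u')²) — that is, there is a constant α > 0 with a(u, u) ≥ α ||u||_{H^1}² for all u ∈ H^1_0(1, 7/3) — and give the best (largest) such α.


α = (32 + 27*π^2)/(3*(16 + 9*π^2))

Coercivity of a(·,·) on H^1_0(1, 7/3) means a(u, u) ≥ α ||u||_{H^1}² for every u ∈ H^1_0.
The interval has length L = 4/3, and Poincaré/coercivity depend only on L. Here a(u, u) = ∫(u')² + (2/3)·∫u².
Here 0 < c = 2/3 < 1. The condition a(u,u) ≥ α||u||_{H^1}² reads (1−α)∫(u')² ≥ (α−c)∫u². Any admissible α is ≤ 1 (rapidly oscillating u have ∫u²/∫(u')² → 0), and α = 1 would force 0 ≥ (1−c)∫u², impossible since c < 1; so 1−α > 0. By the sharp Poincaré inequality on H^1_0 of an interval of length L, ∫(u')² ≥ (π/L)²∫u² with equality for the first sine mode sin(π(x−x₀)/L) (x₀ the left endpoint), so the inequality holds for all u iff (1−α)(π/L)² ≥ α − c, i.e. α ≤ ((π/L)² + c)/((π/L)² + 1) = (1 + c(L/π)²)/(1 + (L/π)²). With (π/L)² = 9*π^2/16 and c = 2/3, the largest admissible constant is α = ((π/L)² + c)/((π/L)² + 1).
Simplifying, α = (32 + 27*π^2)/(3*(16 + 9*π^2)).


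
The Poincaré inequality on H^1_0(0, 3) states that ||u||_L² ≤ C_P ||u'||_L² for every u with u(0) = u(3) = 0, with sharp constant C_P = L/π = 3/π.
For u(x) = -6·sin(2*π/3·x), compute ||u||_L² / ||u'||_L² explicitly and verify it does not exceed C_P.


||u||_L² / ||u'||_L² = 3/(2*π) < C_P = 3/π.

u(x) = -6·sin(2*π/3·x), so u'(x) = -4*π*cos(2*π*x/3).
Writing u(x) = A·sin(kπx/L) with A = -6 and k = 2, use ∫_0^L sin²(kπx/L) dx = L/2 and ∫_0^L cos²(kπx/L) dx = L/2.
u² = 36·sin²(2*π/3·x) and (u')² = 16*π^2·cos²(2*π/3·x), and each of sin², cos² integrates to L/2 = 3/2 over (0, 3).
∫_0^3 u² dx = 54, so ||u||_L² = 3*sqrt(6).
∫_0^3 (u')² dx = 24*π^2, so ||u'||_L² = 2*sqrt(6)*π.
Ratio ||u||_L² / ||u'||_L² = 3/(2*π).
Sharp Poincaré constant on H^1_0(0, 3) is C_P = L/π = 3/π, achieved by sin(π/3·x).
This is the k = 2 harmonic; the ratio L/(kπ) is strictly less than C_P = L/π, consistent with the sharp inequality ||u||_L² ≤ C_P ||u'||_L².


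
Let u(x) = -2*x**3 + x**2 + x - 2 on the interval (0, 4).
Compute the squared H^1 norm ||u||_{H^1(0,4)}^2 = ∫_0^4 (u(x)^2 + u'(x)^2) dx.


||u||_{H^1}^2 = 1289332/105

The H^1 norm (squared) on an interval (0, L) is
  ||u||_{H^1}^2 = ∫_0^L u(x)^2 dx + ∫_0^L u'(x)^2 dx.
Compute u'(x) = -6*x**2 + 2*x + 1.
Then u(x)^2 = 4*x**6 - 4*x**5 - 3*x**4 + 10*x**3 - 3*x**2 - 4*x + 4 and u'(x)^2 = 36*x**4 - 24*x**3 - 8*x**2 + 4*x + 1.
Integrate each monomial from 0 to 4 using ∫_0^4 c·x^n dx = c·4^(n+1)/(n+1):
  ∫_0^4 u(x)^2 dx = ∫_0^4 (4*x^6 - 4*x^5 - 3*x^4 + 10*x^3 - 3*x^2 - 4*x + 4) dx. Term by term:
    ∫_0^4 4*x^6 dx = 65536/7;  ∫_0^4 -4*x^5 dx = -8192/3;  ∫_0^4 -3*x^4 dx = -3072/5;
    ∫_0^4 10*x^3 dx = 640;  ∫_0^4 -3*x^2 dx = -64;  ∫_0^4 -4*x dx = -32;
    ∫_0^4 4 dx = 16.
  Sum: 65536/7 − 8192/3 − 3072/5 + 640 − 64 − 32 + 16 = 690608/105.
  ∫_0^4 u'(x)^2 dx = ∫_0^4 (36*x^4 - 24*x^3 - 8*x^2 + 4*x + 1) dx. Term by term:
    ∫_0^4 36*x^4 dx = 36864/5;  ∫_0^4 -24*x^3 dx = -1536;  ∫_0^4 -8*x^2 dx = -512/3;
    ∫_0^4 4*x dx = 32;  ∫_0^4 1 dx = 4.
  Sum: 36864/5 − 1536 − 512/3 + 32 + 4 = 85532/15.
Adding: ||u||_{H^1}^2 = 690608/105 + 85532/15 = 1289332/105.


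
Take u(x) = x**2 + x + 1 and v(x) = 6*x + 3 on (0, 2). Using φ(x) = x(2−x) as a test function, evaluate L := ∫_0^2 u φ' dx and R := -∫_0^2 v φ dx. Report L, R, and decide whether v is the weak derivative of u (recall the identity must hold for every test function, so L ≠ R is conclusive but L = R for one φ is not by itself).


LHS = -4, RHS = -12. No, v is not the weak derivative of u.

u(x) = x**2 + x + 1, classical derivative u'(x) = 2*x + 1.
φ(x) = x(2−x), so φ'(x) = 2 - 2*x.
Note φ(0) = φ(2) = 0, so the boundary term u·φ vanishes.
LHS = ∫_0^2 u(x) φ'(x) dx = ∫_0^2 (2 - 2*x^3) dx. Term by term:
  ∫_0^2 -2*x^3 dx = -8;  ∫_0^2 2 dx = 4.
Sum: -8 + 4 = -4.
So LHS = -4.
∫_0^2 v(x) φ(x) dx = ∫_0^2 (-6*x^3 + 9*x^2 + 6*x) dx. Term by term:
  ∫_0^2 -6*x^3 dx = -24;  ∫_0^2 9*x^2 dx = 24;  ∫_0^2 6*x dx = 12.
Sum: -24 + 24 + 12 = 12.
So RHS = -∫_0^2 v(x) φ(x) dx = -12.
LHS − RHS = 8 ≠ 0, so the identity fails.
(For a valid weak derivative the identity must hold for EVERY test function, in particular this one. The failure shows v is NOT the weak derivative of u.)
Correct weak derivative would be u'(x) = 2*x + 1.


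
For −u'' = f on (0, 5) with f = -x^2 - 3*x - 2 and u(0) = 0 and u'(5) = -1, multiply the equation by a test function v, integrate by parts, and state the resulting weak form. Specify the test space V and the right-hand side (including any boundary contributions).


V = {v ∈ H^1(0, 5) : v(0) = 0} (test functions vanish at x = 0 where u is specified); weak form: ∫_0^5 u'v' dx = ∫_0^5 (-x^2 - 3*x - 2) v dx − v(5) for all v ∈ V.

Multiply both sides by a test function v and integrate from 0 to 5:
  ∫_0^5 −u''(x) v(x) dx = ∫_0^5 f(x) v(x) dx.
Integrate the LHS by parts once:
  ∫_0^5 −u'' v dx = −[u'(x) v(x)]_0^5 + ∫_0^5 u'(x) v'(x) dx.
Thus ∫_0^5 u'(x) v'(x) dx = ∫_0^5 f(x) v(x) dx + [u'(x) v(x)]_0^5.
Choose V so that boundary terms are either known or forced to vanish.
Mixed BC: u(0) = 0 (Dirichlet) and u'(5) = -1 (Neumann). Define V = {v ∈ H^1(0, 5) : v(0) = 0}. Then [u' v]_0^5 = u'(5)·v(5) − u'(0)·0 = − v(5).
Weak formulation: find u (satisfying any essential BC) such that ∫_0^5 u'(x) v'(x) dx = ∫_0^5 f v dx − v(5) for all v ∈ V (Dirichlet at 0 absorbed into V; Neumann datum at x = 5 contributes the boundary term).
Substituting f(x) = -x^2 - 3*x - 2, the right-hand side is ∫_0^5 (-x^2 - 3*x - 2) v dx − v(5).


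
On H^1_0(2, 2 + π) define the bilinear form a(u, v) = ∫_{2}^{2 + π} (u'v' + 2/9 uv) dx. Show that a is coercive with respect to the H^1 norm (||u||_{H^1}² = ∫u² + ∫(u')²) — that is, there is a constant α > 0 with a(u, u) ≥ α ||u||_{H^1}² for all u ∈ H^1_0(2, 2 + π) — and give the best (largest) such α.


α = 11/18

Coercivity of a(·,·) on H^1_0(2, 2 + π) means a(u, u) ≥ α ||u||_{H^1}² for every u ∈ H^1_0.
The interval has length L = π, and Poincaré/coercivity depend only on L. Here a(u, u) = ∫(u')² + (2/9)·∫u².
Here 0 < c = 2/9 < 1. The condition a(u,u) ≥ α||u||_{H^1}² reads (1−α)∫(u')² ≥ (α−c)∫u². Any admissible α is ≤ 1 (rapidly oscillating u have ∫u²/∫(u')² → 0), and α = 1 would force 0 ≥ (1−c)∫u², impossible since c < 1; so 1−α > 0. By the sharp Poincaré inequality on H^1_0 of an interval of length L, ∫(u')² ≥ (π/L)²∫u² with equality for the first sine mode sin(π(x−x₀)/L) (x₀ the left endpoint), so the inequality holds for all u iff (1−α)(π/L)² ≥ α − c, i.e. α ≤ ((π/L)² + c)/((π/L)² + 1) = (1 + c(L/π)²)/(1 + (L/π)²). With (π/L)² = 1 and c = 2/9, the largest admissible constant is α = ((π/L)² + c)/((π/L)² + 1).
Simplifying, α = 11/18.
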